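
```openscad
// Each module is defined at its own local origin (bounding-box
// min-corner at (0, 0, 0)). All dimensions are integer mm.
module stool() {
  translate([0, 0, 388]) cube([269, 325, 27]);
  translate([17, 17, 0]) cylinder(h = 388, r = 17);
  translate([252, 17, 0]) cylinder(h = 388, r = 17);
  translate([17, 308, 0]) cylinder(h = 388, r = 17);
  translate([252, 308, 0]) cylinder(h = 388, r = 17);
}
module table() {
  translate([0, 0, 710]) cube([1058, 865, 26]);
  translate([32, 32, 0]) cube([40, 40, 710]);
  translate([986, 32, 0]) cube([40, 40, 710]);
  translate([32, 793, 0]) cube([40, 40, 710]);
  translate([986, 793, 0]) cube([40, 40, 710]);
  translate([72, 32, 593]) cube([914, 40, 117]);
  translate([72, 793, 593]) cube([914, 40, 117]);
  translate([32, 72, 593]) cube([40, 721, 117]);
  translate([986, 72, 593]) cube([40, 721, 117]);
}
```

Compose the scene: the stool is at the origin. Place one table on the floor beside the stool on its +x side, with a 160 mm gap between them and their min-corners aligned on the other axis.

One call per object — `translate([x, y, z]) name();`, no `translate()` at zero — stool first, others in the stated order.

stool();
translate([429, 0, 0]) table();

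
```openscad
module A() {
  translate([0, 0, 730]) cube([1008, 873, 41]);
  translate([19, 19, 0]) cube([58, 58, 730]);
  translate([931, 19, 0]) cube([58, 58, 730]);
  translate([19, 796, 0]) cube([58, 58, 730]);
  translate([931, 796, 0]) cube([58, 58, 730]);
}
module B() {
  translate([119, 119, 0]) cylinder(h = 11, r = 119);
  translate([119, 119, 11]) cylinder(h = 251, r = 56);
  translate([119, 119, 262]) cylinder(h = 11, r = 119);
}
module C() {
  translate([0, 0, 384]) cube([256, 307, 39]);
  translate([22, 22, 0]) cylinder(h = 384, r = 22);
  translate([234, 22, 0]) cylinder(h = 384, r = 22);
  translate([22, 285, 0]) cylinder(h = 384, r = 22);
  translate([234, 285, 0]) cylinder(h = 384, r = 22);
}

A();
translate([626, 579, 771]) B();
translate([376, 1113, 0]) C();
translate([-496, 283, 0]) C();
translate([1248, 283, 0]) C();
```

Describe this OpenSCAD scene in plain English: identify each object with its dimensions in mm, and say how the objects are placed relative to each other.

A is a table with a 1008×873 mm rectangular top, 41 mm thick, top surface at z = 771 mm, supported by four 58×58 mm square legs, each inset 19 mm from the nearest pair of top edges, running from the floor.

B is a spool: two coaxial disc flanges of radius 119 mm and thickness 11 mm, joined by a core cylinder of radius 56 mm and height 251 mm. The lower flange rests on z = 0 and the three cylinders share a vertical axis.

C is a four-legged stool. The seat is a 256×307×39 mm slab whose top surface is at z = 423 mm; four round legs, each 44 mm in diameter, run from the floor (z = 0) to the underside of the seat, each leg's axis is inset half a diameter from the nearest pair of seat edges (so the leg's bounding box is flush with the corner).

The spool is on top of the table. Three stools sit around the table at the +y, −x, +x sides.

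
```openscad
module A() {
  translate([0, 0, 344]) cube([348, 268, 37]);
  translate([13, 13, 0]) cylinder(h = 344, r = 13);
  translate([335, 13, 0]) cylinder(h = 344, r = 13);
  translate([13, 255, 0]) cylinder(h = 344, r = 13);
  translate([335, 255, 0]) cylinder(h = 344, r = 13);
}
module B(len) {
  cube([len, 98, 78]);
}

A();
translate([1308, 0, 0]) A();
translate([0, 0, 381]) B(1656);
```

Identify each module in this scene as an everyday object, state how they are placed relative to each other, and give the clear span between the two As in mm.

A is a stool. B is a beam. A beam spans the tops of two stools. The clear span between the two stools is 960 mm.

Second stool starts at x = 1308; first ends at x = 348; clear span = 1308 − 348 = 960 mm.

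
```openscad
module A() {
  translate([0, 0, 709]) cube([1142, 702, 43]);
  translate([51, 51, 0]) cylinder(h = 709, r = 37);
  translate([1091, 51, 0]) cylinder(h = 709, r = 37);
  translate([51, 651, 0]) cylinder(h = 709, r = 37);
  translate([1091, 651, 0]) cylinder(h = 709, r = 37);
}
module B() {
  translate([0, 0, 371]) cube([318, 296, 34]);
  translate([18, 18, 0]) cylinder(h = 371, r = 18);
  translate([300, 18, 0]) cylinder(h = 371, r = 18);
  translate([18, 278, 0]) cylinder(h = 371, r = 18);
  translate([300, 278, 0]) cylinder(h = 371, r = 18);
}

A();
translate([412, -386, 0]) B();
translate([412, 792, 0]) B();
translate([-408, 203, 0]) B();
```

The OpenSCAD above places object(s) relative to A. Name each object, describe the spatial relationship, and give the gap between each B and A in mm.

Each stool's nearest face is 90 mm from the table's bounding box.

A is a table. B is a stool. Three stools sit around the table at the −y, +y, −x sides. The gap between each stool and the table is 90 mm.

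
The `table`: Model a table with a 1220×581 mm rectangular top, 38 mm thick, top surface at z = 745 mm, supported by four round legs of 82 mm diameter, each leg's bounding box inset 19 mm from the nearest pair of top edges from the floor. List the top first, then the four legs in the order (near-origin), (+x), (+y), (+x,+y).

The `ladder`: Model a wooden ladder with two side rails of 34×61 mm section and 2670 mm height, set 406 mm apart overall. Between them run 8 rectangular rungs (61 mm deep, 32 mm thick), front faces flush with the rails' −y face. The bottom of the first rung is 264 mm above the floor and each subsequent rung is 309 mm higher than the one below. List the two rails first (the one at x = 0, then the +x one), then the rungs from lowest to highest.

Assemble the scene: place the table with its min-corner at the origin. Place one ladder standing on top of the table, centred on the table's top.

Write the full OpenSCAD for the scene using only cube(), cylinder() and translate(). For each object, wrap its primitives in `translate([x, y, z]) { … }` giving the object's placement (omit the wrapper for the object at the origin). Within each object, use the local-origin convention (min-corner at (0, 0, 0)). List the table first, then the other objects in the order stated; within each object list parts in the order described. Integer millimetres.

translate([0, 0, 707]) cube([1220, 581, 38]);
translate([60, 60, 0]) cylinder(h = 707, r = 41);
translate([1160, 60, 0]) cylinder(h = 707, r = 41);
translate([60, 521, 0]) cylinder(h = 707, r = 41);
translate([1160, 521, 0]) cylinder(h = 707, r = 41);
translate([407, 260, 745]) {
  cube([34, 61, 2670]);
  translate([372, 0, 0]) cube([34, 61, 2670]);
  translate([34, 0, 264]) cube([338, 61, 32]);
  translate([34, 0, 573]) cube([338, 61, 32]);
  translate([34, 0, 882]) cube([338, 61, 32]);
  translate([34, 0, 1191]) cube([338, 61, 32]);
  translate([34, 0, 1500]) cube([338, 61, 32]);
  translate([34, 0, 1809]) cube([338, 61, 32]);
  translate([34, 0, 2118]) cube([338, 61, 32]);
  translate([34, 0, 2427]) cube([338, 61, 32]);
}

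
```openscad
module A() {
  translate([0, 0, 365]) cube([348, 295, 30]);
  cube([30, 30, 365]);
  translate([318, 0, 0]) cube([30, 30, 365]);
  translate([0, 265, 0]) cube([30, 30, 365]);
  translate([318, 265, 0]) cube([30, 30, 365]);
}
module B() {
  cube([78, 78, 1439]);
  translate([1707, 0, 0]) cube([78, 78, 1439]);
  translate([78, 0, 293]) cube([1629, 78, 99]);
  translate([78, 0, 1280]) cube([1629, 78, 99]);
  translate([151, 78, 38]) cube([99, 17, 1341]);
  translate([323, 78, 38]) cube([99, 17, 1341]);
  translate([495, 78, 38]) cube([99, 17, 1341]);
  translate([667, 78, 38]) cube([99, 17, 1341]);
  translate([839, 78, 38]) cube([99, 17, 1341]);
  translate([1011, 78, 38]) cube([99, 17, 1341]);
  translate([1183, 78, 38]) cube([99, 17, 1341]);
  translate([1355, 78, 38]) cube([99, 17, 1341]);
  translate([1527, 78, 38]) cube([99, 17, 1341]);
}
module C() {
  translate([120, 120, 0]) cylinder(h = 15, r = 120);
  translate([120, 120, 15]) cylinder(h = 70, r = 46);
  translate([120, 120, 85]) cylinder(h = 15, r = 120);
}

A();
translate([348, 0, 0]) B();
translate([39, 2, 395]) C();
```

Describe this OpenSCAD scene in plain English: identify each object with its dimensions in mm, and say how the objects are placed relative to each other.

A is a simple wooden stool: a rectangular seat 348 mm (x) by 295 mm (y), 30 mm thick, top face at z = 395 mm, on four square legs, each 30×30 mm in cross-section. The legs rest on z = 0, each flush with a corner of the seat.

B is a fence section. Two 78×78 mm posts, 1439 mm tall, stand on the floor with a clear span of 1629 mm between their inner faces. Two horizontal rails of 78×99 mm section span the gap between the posts with their undersides at z = 293 mm and z = 1280 mm, flush with the posts' −y face. 9 pickets, each 99 mm wide, 17 mm thick and 1341 mm tall, are fixed to the +y face of the rails with their bottoms at z = 38 mm, evenly spaced across the span with equal gaps (rounded down to the nearest mm) at the −x end and between each pair — any rounding remainder accumulates at the +x end.

C is a spool: two coaxial disc flanges of radius 120 mm and thickness 15 mm, joined by a core cylinder of radius 46 mm and height 70 mm. The lower flange rests on z = 0 and the three cylinders share a vertical axis.

The fence section is against the stool's +x side, with their −y faces flush. The spool is on top of the stool.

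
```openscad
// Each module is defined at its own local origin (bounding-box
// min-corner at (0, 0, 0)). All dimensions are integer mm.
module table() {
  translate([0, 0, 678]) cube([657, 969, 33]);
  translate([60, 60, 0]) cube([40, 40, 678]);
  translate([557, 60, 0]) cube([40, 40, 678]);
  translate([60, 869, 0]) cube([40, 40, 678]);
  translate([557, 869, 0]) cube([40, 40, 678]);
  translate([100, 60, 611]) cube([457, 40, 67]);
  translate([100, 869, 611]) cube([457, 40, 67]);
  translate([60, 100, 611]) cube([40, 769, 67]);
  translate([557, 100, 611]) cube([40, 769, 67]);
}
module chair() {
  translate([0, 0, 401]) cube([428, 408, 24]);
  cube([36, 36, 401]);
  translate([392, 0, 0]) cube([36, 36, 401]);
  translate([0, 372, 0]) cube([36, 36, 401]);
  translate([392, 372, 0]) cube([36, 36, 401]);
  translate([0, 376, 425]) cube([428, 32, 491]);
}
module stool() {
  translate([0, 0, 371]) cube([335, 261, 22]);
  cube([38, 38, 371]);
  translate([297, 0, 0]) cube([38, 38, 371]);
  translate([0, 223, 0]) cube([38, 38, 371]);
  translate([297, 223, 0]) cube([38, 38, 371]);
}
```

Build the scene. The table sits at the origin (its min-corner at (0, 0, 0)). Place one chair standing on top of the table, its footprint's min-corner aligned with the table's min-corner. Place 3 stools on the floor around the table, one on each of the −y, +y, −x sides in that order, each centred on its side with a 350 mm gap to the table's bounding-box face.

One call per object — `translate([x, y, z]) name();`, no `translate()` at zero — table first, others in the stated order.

table();
translate([0, 0, 711]) chair();
translate([161, -611, 0]) stool();
translate([161, 1319, 0]) stool();
translate([-685, 354, 0]) stool();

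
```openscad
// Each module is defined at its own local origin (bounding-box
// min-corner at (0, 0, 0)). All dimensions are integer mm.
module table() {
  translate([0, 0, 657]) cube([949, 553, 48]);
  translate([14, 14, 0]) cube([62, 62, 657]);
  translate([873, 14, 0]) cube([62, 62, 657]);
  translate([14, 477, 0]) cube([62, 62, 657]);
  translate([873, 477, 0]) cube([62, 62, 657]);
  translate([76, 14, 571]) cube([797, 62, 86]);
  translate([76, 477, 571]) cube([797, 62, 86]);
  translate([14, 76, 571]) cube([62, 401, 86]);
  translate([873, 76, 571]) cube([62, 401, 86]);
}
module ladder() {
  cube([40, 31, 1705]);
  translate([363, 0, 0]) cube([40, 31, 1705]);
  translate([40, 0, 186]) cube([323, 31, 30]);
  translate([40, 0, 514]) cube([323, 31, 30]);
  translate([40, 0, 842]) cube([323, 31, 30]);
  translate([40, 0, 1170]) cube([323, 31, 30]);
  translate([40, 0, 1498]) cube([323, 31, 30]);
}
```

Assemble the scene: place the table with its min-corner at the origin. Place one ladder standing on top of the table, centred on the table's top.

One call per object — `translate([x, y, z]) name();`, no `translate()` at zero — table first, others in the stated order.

table();
translate([273, 261, 705]) ladder();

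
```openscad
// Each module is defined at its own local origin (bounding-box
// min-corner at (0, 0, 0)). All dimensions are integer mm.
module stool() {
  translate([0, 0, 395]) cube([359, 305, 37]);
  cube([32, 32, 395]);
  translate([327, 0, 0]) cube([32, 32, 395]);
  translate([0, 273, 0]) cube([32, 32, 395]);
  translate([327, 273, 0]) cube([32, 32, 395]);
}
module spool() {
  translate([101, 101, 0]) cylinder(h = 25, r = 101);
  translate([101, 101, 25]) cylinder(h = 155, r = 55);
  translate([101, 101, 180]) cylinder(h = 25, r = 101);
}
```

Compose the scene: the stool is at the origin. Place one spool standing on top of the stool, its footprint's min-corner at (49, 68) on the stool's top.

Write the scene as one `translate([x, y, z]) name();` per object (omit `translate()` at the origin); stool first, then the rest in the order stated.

stool();
translate([49, 68, 432]) spool();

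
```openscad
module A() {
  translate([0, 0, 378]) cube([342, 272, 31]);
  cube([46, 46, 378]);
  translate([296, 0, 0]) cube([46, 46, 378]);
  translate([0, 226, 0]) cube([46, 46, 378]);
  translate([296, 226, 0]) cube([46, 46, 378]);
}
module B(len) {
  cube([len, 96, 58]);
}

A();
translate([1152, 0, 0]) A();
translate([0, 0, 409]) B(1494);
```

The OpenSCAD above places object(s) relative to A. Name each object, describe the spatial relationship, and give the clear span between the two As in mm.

A is a stool. B is a beam. A beam spans the tops of two stools. The clear span between the two stools is 810 mm.

Second stool starts at x = 1152; first ends at x = 342; clear span = 1152 − 342 = 810 mm.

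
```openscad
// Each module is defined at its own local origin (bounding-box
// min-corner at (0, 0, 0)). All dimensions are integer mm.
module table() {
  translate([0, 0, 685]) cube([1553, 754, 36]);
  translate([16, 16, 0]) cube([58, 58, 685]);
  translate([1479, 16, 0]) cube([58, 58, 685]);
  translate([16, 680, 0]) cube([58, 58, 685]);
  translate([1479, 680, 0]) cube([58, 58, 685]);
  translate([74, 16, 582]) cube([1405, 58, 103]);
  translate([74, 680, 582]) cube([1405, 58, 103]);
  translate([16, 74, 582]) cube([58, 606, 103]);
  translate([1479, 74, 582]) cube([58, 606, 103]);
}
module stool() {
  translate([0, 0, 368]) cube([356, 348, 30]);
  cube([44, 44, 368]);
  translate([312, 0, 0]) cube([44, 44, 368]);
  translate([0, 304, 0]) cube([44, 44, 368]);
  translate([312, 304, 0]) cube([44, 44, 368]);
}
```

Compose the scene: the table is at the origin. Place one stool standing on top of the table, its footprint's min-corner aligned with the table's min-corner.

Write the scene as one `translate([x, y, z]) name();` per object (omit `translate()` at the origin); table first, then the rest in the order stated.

table();
translate([0, 0, 721]) stool();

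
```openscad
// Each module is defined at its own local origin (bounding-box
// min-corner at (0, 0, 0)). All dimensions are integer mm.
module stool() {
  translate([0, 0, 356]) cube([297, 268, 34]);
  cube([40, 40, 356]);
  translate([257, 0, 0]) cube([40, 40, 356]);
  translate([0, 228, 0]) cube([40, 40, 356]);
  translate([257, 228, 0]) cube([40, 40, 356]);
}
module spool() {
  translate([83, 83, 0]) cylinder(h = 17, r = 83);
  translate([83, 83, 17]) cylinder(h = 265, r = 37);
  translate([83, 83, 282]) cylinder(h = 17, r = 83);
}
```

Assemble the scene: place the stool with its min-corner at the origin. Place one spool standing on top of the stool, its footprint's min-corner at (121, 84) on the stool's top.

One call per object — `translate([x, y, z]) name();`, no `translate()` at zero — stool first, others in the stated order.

stool();
translate([121, 84, 390]) spool();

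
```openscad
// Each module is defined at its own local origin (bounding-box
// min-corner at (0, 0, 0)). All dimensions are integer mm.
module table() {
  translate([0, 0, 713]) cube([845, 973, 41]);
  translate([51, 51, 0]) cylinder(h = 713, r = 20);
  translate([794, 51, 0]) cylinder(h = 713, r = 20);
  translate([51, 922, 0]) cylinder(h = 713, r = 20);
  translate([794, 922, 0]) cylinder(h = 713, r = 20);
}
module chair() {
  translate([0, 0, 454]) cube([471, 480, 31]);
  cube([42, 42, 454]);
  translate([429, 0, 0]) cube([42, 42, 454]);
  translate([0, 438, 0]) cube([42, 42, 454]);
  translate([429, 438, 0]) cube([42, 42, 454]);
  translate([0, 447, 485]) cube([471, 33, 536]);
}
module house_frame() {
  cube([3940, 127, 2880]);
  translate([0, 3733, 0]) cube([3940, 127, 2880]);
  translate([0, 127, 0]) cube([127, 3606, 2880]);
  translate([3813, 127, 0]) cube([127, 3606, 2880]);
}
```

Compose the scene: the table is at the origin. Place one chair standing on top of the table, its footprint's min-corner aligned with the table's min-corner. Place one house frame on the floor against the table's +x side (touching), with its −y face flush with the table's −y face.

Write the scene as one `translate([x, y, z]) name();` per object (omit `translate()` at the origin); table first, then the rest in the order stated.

table();
translate([0, 0, 754]) chair();
translate([845, 0, 0]) house_frame();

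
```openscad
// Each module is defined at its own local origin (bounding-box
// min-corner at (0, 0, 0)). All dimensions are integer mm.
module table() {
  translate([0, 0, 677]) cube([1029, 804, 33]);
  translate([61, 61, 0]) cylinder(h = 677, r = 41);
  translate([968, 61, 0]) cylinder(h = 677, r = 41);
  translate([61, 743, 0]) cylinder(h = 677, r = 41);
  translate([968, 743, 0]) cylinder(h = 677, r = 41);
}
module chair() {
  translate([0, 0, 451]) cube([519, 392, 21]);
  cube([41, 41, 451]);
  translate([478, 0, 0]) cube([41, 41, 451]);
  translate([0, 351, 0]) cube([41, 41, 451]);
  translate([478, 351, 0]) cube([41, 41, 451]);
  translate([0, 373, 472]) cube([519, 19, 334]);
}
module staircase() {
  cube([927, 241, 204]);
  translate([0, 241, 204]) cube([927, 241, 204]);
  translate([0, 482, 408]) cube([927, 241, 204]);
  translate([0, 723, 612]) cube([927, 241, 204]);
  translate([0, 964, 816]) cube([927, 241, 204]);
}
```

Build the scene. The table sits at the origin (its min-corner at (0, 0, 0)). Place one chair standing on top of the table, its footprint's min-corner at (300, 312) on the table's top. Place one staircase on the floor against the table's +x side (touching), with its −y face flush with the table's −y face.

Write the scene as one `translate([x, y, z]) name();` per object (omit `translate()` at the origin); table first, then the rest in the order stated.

table();
translate([300, 312, 710]) chair();
translate([1029, 0, 0]) staircase();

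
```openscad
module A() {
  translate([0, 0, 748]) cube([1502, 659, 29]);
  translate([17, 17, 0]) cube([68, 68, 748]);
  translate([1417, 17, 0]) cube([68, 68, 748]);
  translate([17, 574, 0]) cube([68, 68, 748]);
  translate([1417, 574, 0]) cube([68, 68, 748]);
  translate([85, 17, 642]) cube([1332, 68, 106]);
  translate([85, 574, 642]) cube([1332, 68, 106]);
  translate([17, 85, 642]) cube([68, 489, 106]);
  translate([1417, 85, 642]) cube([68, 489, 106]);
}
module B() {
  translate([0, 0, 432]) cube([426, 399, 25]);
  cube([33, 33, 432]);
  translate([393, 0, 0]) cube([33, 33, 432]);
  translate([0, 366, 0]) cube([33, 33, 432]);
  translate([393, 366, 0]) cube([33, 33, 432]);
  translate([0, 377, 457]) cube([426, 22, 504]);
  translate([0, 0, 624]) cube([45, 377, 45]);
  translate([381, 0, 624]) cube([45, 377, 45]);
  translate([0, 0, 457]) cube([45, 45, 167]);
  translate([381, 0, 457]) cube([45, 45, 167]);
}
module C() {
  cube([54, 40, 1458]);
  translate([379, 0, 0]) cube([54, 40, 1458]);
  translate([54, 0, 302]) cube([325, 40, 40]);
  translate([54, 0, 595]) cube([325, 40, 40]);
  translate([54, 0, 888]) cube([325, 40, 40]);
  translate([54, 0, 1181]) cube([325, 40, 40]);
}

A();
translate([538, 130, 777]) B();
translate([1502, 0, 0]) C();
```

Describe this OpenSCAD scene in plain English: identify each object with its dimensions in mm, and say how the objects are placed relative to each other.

A is a table: top 1502 mm (x) × 659 mm (y), 29 mm thick, upper face at z = 777 mm, on four 68×68 mm square legs, each inset 17 mm from the nearest pair of top edges, running from z = 0 to the bottom of the top. Four apron rails, 68 mm thick and 106 mm tall, run between adjacent legs with their top edges flush with the underside of the top and their outer faces flush with the legs' outer faces.

B is a chair. The seat is a 426×399×25 mm slab with its top at z = 457 mm, on four 33×33 mm corner legs (flush with the seat edges, standing on z = 0). A flat backrest 22 mm thick, 504 mm tall, spans the full seat width and rises from the seat top along its +y edge, rear face flush with the rear of the seat. Two armrests of 45×45 mm section run along each side from the seat's front edge to the front of the backrest, top faces 212 mm above the seat top and outer faces flush with the seat's x-edges; a 45×45 mm post under the front of each armrest stands on the seat at the front corner.

C is a wooden ladder with two side rails of 54×40 mm section and 1458 mm height, set 433 mm apart overall. Between them run 4 rectangular rungs (40 mm deep, 40 mm thick), front faces flush with the rails' −y face. The bottom of the first rung is 302 mm above the floor and each subsequent rung is 293 mm higher than the one below.

The chair is on top of the table, centred. The ladder is against the table's +x side, with their −y faces flush.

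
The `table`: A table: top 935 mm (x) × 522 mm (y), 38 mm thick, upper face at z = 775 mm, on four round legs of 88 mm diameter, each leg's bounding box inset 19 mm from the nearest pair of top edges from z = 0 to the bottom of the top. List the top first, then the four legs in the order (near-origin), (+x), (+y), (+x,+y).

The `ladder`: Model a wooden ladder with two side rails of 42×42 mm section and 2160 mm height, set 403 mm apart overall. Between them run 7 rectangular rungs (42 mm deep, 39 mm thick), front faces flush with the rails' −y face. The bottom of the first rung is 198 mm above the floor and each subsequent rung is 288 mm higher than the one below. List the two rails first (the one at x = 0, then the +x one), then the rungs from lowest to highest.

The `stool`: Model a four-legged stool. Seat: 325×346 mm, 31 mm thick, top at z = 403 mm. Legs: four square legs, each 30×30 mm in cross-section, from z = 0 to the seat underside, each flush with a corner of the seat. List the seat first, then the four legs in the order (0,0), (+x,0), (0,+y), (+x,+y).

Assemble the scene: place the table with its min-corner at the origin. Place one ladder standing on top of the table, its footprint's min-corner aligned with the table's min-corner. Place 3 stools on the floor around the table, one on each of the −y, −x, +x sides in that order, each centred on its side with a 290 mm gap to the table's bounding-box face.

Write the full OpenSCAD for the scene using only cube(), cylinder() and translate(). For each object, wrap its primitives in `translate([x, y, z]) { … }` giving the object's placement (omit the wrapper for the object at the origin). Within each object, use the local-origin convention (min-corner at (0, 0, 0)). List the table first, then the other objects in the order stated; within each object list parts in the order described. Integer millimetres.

translate([0, 0, 737]) cube([935, 522, 38]);
translate([63, 63, 0]) cylinder(h = 737, r = 44);
translate([872, 63, 0]) cylinder(h = 737, r = 44);
translate([63, 459, 0]) cylinder(h = 737, r = 44);
translate([872, 459, 0]) cylinder(h = 737, r = 44);
translate([0, 0, 775]) {
  cube([42, 42, 2160]);
  translate([361, 0, 0]) cube([42, 42, 2160]);
  translate([42, 0, 198]) cube([319, 42, 39]);
  translate([42, 0, 486]) cube([319, 42, 39]);
  translate([42, 0, 774]) cube([319, 42, 39]);
  translate([42, 0, 1062]) cube([319, 42, 39]);
  translate([42, 0, 1350]) cube([319, 42, 39]);
  translate([42, 0, 1638]) cube([319, 42, 39]);
  translate([42, 0, 1926]) cube([319, 42, 39]);
}
translate([305, -636, 0]) {
  translate([0, 0, 372]) cube([325, 346, 31]);
  cube([30, 30, 372]);
  translate([295, 0, 0]) cube([30, 30, 372]);
  translate([0, 316, 0]) cube([30, 30, 372]);
  translate([295, 316, 0]) cube([30, 30, 372]);
}
translate([-615, 88, 0]) {
  translate([0, 0, 372]) cube([325, 346, 31]);
  cube([30, 30, 372]);
  translate([295, 0, 0]) cube([30, 30, 372]);
  translate([0, 316, 0]) cube([30, 30, 372]);
  translate([295, 316, 0]) cube([30, 30, 372]);
}
translate([1225, 88, 0]) {
  translate([0, 0, 372]) cube([325, 346, 31]);
  cube([30, 30, 372]);
  translate([295, 0, 0]) cube([30, 30, 372]);
  translate([0, 316, 0]) cube([30, 30, 372]);
  translate([295, 316, 0]) cube([30, 30, 372]);
}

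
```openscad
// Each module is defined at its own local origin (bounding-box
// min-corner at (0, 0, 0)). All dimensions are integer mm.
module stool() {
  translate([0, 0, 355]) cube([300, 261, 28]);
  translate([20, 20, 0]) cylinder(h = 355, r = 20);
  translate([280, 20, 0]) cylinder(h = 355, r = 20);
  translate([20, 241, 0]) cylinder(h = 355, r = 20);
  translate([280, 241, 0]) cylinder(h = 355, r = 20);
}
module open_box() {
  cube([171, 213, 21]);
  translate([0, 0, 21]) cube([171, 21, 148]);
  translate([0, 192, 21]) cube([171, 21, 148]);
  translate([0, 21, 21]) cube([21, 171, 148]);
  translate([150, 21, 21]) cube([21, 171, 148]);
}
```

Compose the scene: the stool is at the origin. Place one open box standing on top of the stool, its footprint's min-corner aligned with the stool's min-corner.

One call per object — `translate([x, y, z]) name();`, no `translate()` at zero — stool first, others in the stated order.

stool();
translate([0, 0, 383]) open_box();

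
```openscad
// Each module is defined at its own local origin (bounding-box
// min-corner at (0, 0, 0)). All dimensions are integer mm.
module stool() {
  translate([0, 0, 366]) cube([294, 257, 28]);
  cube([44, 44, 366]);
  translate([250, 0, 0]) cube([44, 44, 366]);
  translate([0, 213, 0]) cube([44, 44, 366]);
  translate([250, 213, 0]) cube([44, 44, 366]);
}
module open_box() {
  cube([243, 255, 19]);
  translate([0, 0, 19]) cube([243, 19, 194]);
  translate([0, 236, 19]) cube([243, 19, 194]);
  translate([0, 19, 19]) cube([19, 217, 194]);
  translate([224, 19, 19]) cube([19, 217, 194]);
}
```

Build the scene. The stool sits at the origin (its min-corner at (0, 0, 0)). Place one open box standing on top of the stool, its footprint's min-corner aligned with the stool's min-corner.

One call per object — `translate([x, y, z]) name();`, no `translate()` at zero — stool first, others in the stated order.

stool();
translate([0, 0, 394]) open_box();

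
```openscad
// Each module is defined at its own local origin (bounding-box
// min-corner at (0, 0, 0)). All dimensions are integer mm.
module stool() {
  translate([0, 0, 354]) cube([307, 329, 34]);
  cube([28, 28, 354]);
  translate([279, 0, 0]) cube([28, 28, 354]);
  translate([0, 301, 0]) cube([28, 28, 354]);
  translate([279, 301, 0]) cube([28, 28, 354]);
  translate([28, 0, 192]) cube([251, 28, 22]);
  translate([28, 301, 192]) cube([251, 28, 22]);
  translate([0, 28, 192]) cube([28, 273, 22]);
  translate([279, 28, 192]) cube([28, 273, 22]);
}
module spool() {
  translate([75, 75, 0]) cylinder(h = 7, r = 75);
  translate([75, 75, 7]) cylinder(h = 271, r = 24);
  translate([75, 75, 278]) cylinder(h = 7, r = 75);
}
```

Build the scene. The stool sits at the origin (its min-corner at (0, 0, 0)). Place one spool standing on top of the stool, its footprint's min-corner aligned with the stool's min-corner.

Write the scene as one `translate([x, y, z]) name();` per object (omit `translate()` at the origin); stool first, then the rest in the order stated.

stool();
translate([0, 0, 388]) spool();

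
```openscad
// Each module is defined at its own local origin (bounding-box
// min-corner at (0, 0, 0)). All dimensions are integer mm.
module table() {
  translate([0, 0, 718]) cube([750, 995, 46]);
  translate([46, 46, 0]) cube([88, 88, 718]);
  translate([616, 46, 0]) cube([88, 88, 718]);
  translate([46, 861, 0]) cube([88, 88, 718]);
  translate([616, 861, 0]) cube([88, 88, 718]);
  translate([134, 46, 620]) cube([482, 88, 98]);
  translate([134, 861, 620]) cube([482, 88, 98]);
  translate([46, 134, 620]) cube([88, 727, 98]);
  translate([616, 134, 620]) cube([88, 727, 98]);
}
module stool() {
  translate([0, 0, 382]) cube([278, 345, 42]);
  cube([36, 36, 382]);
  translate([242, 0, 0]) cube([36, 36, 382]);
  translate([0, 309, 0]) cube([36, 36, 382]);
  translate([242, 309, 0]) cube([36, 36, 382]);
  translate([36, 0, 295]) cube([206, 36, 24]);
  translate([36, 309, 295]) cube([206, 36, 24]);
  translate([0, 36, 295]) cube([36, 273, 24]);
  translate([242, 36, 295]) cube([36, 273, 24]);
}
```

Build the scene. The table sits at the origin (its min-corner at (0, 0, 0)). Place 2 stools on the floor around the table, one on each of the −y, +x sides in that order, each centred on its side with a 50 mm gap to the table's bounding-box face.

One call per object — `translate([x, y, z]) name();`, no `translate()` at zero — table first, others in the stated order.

table();
translate([236, -395, 0]) stool();
translate([800, 325, 0]) stool();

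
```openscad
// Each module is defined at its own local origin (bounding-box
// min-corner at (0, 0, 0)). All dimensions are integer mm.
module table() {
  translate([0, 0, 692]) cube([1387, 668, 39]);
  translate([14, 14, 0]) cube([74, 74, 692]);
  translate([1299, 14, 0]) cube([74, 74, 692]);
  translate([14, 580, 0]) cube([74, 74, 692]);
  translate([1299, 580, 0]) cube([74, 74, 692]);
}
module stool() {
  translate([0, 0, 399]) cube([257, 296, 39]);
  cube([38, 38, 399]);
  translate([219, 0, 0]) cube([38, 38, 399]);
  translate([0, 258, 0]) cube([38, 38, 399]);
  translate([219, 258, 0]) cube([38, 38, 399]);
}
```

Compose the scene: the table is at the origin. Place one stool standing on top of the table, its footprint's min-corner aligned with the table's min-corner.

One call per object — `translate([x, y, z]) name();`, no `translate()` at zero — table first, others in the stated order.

table();
translate([0, 0, 731]) stool();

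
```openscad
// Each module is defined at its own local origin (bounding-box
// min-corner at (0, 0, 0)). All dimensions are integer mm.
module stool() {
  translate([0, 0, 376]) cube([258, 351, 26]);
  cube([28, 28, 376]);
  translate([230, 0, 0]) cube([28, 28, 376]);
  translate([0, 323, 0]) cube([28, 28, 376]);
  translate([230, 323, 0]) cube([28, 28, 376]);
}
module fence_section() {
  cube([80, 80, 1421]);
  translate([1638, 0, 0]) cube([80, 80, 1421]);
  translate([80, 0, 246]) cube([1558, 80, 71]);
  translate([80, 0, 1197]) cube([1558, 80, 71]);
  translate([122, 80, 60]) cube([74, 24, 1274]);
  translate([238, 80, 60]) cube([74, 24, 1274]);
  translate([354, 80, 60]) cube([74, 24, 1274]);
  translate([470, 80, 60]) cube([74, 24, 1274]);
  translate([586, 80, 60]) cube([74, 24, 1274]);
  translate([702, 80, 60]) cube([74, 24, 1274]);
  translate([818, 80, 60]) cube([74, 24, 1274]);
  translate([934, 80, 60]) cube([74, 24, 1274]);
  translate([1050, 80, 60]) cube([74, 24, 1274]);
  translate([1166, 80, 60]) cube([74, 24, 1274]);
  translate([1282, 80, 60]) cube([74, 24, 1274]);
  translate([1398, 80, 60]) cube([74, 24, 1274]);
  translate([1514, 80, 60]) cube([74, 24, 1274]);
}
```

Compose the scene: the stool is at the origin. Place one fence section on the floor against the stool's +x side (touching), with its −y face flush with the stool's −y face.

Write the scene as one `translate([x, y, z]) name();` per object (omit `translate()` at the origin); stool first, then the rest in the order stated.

stool();
translate([258, 0, 0]) fence_section();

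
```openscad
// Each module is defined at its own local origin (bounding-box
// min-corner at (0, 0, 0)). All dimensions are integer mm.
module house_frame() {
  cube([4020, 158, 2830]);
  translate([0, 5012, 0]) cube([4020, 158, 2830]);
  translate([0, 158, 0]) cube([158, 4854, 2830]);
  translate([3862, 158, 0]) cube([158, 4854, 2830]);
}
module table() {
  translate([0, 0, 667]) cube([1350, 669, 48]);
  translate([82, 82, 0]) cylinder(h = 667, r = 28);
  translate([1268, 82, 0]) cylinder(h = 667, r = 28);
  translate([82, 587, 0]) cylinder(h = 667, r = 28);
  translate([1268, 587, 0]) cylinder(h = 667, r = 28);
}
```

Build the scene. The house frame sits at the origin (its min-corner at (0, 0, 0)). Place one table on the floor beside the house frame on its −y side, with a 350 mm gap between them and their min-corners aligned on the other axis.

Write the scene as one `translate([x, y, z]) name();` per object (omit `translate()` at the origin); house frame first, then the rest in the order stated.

house_frame();
translate([0, -1019, 0]) table();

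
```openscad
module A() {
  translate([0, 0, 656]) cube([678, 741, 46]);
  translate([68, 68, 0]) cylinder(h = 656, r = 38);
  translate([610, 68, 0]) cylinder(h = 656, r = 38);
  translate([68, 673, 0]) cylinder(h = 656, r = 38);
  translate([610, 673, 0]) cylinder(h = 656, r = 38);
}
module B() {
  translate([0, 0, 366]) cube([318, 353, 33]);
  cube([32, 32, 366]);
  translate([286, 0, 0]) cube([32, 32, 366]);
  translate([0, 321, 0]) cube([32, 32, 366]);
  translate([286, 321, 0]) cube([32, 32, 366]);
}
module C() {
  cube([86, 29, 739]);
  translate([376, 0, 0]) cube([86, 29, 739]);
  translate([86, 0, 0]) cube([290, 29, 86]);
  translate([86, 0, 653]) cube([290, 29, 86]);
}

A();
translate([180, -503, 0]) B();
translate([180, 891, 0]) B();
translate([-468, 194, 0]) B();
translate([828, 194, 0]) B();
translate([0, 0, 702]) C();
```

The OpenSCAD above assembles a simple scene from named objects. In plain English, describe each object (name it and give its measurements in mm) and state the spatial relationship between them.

A is a table: top 678 mm (x) × 741 mm (y), 46 mm thick, upper face at z = 702 mm, on four round legs of 76 mm diameter, each leg's bounding box inset 30 mm from the nearest pair of top edges, running from z = 0 to the bottom of the top.

B is a simple wooden stool: a rectangular seat 318 mm (x) by 353 mm (y), 33 mm thick, top face at z = 399 mm, on four square legs, each 32×32 mm in cross-section. The legs rest on z = 0, each flush with a corner of the seat.

C is a picture frame with a 290×567 mm rectangular opening (x by z) and a uniform 86 mm border on every side. Frame depth is 29 mm along y. It is built from two vertical stiles running the full outside height and two horizontal rails spanning the gap between the stiles.

Four stools sit around the table at the −y, +y, −x, +x sides. The picture frame is on top of the table.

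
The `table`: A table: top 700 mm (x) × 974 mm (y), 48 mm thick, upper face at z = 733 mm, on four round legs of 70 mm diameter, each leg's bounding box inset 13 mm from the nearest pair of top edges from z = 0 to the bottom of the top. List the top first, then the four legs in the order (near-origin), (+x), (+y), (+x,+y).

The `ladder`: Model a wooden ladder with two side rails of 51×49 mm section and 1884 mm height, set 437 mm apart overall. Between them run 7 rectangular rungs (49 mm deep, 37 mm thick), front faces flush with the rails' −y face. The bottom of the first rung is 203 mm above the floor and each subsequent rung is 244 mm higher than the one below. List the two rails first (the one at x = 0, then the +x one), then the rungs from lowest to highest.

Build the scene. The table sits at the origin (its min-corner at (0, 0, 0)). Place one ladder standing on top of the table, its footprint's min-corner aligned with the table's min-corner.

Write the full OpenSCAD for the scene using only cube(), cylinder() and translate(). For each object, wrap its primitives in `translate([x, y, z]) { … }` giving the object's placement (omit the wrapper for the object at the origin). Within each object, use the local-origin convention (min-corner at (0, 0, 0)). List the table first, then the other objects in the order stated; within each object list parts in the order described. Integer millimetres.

translate([0, 0, 685]) cube([700, 974, 48]);
translate([48, 48, 0]) cylinder(h = 685, r = 35);
translate([652, 48, 0]) cylinder(h = 685, r = 35);
translate([48, 926, 0]) cylinder(h = 685, r = 35);
translate([652, 926, 0]) cylinder(h = 685, r = 35);
translate([0, 0, 733]) {
  cube([51, 49, 1884]);
  translate([386, 0, 0]) cube([51, 49, 1884]);
  translate([51, 0, 203]) cube([335, 49, 37]);
  translate([51, 0, 447]) cube([335, 49, 37]);
  translate([51, 0, 691]) cube([335, 49, 37]);
  translate([51, 0, 935]) cube([335, 49, 37]);
  translate([51, 0, 1179]) cube([335, 49, 37]);
  translate([51, 0, 1423]) cube([335, 49, 37]);
  translate([51, 0, 1667]) cube([335, 49, 37]);
}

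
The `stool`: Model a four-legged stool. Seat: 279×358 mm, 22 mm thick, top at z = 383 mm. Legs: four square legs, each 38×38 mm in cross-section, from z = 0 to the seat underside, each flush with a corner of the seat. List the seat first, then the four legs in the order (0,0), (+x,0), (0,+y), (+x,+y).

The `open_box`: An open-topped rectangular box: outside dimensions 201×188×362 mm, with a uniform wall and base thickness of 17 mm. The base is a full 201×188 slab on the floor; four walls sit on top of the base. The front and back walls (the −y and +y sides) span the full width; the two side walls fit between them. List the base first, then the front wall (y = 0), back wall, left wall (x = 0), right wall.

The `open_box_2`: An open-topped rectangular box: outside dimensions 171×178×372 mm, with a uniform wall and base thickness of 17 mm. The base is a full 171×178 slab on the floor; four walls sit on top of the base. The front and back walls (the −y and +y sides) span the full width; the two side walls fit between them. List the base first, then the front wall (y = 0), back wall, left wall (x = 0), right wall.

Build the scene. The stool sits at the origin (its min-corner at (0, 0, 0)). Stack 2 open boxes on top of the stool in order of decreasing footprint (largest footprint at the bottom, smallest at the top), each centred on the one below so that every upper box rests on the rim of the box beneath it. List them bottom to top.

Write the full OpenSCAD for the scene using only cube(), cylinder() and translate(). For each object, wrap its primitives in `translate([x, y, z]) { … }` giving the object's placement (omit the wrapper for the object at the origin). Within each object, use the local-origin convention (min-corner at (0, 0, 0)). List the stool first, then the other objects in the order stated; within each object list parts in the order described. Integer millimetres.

translate([0, 0, 361]) cube([279, 358, 22]);
cube([38, 38, 361]);
translate([241, 0, 0]) cube([38, 38, 361]);
translate([0, 320, 0]) cube([38, 38, 361]);
translate([241, 320, 0]) cube([38, 38, 361]);
translate([39, 85, 383]) {
  cube([201, 188, 17]);
  translate([0, 0, 17]) cube([201, 17, 345]);
  translate([0, 171, 17]) cube([201, 17, 345]);
  translate([0, 17, 17]) cube([17, 154, 345]);
  translate([184, 17, 17]) cube([17, 154, 345]);
}
translate([54, 90, 745]) {
  cube([171, 178, 17]);
  translate([0, 0, 17]) cube([171, 17, 355]);
  translate([0, 161, 17]) cube([171, 17, 355]);
  translate([0, 17, 17]) cube([17, 144, 355]);
  translate([154, 17, 17]) cube([17, 144, 355]);
}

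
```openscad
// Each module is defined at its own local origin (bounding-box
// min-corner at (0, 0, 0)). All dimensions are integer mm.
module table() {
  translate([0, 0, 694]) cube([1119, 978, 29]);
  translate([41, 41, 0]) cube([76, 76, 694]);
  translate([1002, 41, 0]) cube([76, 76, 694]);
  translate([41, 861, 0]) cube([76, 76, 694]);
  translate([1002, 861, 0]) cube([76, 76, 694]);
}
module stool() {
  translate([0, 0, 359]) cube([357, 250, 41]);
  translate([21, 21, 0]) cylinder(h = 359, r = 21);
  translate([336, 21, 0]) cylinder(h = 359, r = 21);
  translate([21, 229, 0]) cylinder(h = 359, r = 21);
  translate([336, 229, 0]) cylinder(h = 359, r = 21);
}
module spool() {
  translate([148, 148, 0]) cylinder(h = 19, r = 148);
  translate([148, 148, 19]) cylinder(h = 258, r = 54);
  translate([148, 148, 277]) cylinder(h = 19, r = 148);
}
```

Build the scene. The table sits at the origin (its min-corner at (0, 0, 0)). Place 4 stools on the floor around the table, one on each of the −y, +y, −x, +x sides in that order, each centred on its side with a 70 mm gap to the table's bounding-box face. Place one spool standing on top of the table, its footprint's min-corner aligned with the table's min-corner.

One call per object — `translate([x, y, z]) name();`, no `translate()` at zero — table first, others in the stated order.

table();
translate([381, -320, 0]) stool();
translate([381, 1048, 0]) stool();
translate([-427, 364, 0]) stool();
translate([1189, 364, 0]) stool();
translate([0, 0, 723]) spool();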